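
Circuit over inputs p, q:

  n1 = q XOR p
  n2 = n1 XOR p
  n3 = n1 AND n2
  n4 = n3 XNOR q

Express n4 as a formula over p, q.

n1 = q XOR p
n2 = n1 XOR p = (q XOR p) XOR p
n3 = n1 AND n2 = (q XOR p) AND ((q XOR p) XOR p)
n4 = n3 XNOR q = ((q XOR p) AND ((q XOR p) XOR p)) XNOR q

((q XOR p) AND ((q XOR p) XOR p)) XNOR q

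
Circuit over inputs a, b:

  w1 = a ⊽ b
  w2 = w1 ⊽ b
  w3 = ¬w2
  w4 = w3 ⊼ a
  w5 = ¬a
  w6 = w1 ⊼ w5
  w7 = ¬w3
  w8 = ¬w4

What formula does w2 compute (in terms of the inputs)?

w1 = a ⊽ b
w2 = w1 ⊽ b = (a ⊽ b) ⊽ b

(a ⊽ b) ⊽ b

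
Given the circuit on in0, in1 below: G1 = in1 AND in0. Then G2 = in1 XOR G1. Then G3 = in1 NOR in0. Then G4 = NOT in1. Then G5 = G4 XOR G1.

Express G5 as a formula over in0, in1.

G1 = in1 AND in0
G4 = NOT in1
G5 = G4 XOR G1 = NOT in1 XOR (in1 AND in0)

NOT in1 XOR (in1 AND in0)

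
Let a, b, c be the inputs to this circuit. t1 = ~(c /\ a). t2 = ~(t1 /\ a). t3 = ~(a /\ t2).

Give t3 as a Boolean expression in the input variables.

~(a /\ (~((~(c /\ a)) /\ a)))

t1 = ~(c /\ a)
t2 = ~(t1 /\ a) = ~((~(c /\ a)) /\ a)
t3 = ~(a /\ t2) = ~(a /\ (~((~(c /\ a)) /\ a)))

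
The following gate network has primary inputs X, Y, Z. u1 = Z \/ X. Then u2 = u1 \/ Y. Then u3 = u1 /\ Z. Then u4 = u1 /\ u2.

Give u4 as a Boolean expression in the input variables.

(Z \/ X) /\ ((Z \/ X) \/ Y)

u1 = Z \/ X
u2 = u1 \/ Y = (Z \/ X) \/ Y
u4 = u1 /\ u2 = (Z \/ X) /\ ((Z \/ X) \/ Y)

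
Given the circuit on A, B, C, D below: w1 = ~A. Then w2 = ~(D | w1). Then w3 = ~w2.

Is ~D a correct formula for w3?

No

w1 = ~A
w2 = ~(D | w1) = ~(D | ~A)
w3 = ~w2 = ~(~(D | ~A))
At A=0, B=0, C=0, D=1: circuit gives 1, formula gives 0.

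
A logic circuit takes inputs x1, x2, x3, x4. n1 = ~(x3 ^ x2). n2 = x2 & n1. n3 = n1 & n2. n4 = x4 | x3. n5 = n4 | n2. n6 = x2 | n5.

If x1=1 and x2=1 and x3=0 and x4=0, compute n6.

1

n1 = ~(0 ^ 1) = 0
n2 = 1 & 0 = 0
n4 = 0 | 0 = 0
n5 = 0 | 0 = 0
n6 = 1 | 0 = 1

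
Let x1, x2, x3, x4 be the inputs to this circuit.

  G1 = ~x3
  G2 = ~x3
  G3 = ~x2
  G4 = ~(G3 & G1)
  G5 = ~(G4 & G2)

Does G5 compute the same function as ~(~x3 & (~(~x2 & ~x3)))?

G1 = ~x3
G2 = ~x3
G3 = ~x2
G4 = ~(G3 & G1) = ~(~x2 & ~x3)
G5 = ~(G4 & G2) = ~((~(~x2 & ~x3)) & ~x3)
At x1=0, x2=1, x3=0, x4=0: circuit gives 0, formula gives 0.
At x1=0, x2=0, x3=0, x4=0: circuit gives 1, formula gives 1.
Agrees on all 16 inputs.

Yes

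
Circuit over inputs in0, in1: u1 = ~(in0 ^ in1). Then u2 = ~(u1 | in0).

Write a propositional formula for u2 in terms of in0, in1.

u1 = ~(in0 ^ in1)
u2 = ~(u1 | in0) = ~((~(in0 ^ in1)) | in0)

~((~(in0 ^ in1)) | in0)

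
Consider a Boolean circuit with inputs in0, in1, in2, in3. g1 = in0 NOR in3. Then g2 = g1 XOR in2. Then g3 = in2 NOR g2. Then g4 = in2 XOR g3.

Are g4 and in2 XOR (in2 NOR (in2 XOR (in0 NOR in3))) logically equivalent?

Yes

g1 = in0 NOR in3
g2 = g1 XOR in2 = (in0 NOR in3) XOR in2
g3 = in2 NOR g2 = in2 NOR ((in0 NOR in3) XOR in2)
g4 = in2 XOR g3 = in2 XOR (in2 NOR ((in0 NOR in3) XOR in2))
At in0=0, in1=0, in2=0, in3=0: circuit gives 0, formula gives 0.
At in0=0, in1=0, in2=0, in3=1: circuit gives 1, formula gives 1.
Agrees on all 16 inputs.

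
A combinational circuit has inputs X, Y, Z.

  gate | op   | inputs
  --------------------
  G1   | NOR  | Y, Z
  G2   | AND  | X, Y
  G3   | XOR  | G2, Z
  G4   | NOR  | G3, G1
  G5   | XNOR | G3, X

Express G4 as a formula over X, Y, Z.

((X AND Y) XOR Z) NOR (Y NOR Z)

G1 = Y NOR Z
G2 = X AND Y
G3 = G2 XOR Z = (X AND Y) XOR Z
G4 = G3 NOR G1 = ((X AND Y) XOR Z) NOR (Y NOR Z)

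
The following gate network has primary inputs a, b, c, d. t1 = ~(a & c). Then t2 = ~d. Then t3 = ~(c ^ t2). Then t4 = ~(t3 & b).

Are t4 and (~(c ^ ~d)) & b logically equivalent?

t2 = ~d
t3 = ~(c ^ t2) = ~(c ^ ~d)
t4 = ~(t3 & b) = ~((~(c ^ ~d)) & b)
At a=0, b=0, c=0, d=0: circuit gives 1, formula gives 0.

No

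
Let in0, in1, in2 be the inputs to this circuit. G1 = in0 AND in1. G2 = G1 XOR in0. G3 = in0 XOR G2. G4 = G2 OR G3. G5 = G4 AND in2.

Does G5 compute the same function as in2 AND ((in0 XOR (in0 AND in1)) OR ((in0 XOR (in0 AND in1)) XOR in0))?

G1 = in0 AND in1
G2 = G1 XOR in0 = (in0 AND in1) XOR in0
G3 = in0 XOR G2 = in0 XOR ((in0 AND in1) XOR in0)
G4 = G2 OR G3 = ((in0 AND in1) XOR in0) OR (in0 XOR ((in0 AND in1) XOR in0))
G5 = G4 AND in2 = (((in0 AND in1) XOR in0) OR (in0 XOR ((in0 AND in1) XOR in0))) AND in2
At in0=0, in1=0, in2=0: circuit gives 0, formula gives 0.
At in0=1, in1=0, in2=1: circuit gives 1, formula gives 1.
Agrees on all 8 inputs.

Yes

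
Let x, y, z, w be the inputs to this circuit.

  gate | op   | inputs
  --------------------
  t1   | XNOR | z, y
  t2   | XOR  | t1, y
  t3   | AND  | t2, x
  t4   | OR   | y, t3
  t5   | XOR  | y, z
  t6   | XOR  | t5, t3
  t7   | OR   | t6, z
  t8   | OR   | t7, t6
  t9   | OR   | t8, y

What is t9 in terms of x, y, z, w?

((((y XOR z) XOR (((z XNOR y) XOR y) AND x)) OR z) OR ((y XOR z) XOR (((z XNOR y) XOR y) AND x))) OR y

t1 = z XNOR y
t2 = t1 XOR y = (z XNOR y) XOR y
t3 = t2 AND x = ((z XNOR y) XOR y) AND x
t5 = y XOR z
t6 = t5 XOR t3 = (y XOR z) XOR (((z XNOR y) XOR y) AND x)
t7 = t6 OR z = ((y XOR z) XOR (((z XNOR y) XOR y) AND x)) OR z
t8 = t7 OR t6 = (((y XOR z) XOR (((z XNOR y) XOR y) AND x)) OR z) OR ((y XOR z) XOR (((z XNOR y) XOR y) AND x))
t9 = t8 OR y = ((((y XOR z) XOR (((z XNOR y) XOR y) AND x)) OR z) OR ((y XOR z) XOR (((z XNOR y) XOR y) AND x))) OR y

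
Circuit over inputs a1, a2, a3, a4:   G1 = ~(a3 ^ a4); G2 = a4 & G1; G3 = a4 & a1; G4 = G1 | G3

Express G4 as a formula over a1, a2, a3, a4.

(~(a3 ^ a4)) | (a4 & a1)

G1 = ~(a3 ^ a4)
G3 = a4 & a1
G4 = G1 | G3 = (~(a3 ^ a4)) | (a4 & a1)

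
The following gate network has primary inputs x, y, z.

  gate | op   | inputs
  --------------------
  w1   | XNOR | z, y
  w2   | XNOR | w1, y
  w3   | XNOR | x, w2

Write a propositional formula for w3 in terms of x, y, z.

w1 = z XNOR y
w2 = w1 XNOR y = (z XNOR y) XNOR y
w3 = x XNOR w2 = x XNOR ((z XNOR y) XNOR y)

x XNOR ((z XNOR y) XNOR y)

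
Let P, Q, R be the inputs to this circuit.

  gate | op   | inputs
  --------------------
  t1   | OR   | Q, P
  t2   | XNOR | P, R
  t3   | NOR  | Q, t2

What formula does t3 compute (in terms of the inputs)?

t2 = P XNOR R
t3 = Q NOR t2 = Q NOR (P XNOR R)

Q NOR (P XNOR R)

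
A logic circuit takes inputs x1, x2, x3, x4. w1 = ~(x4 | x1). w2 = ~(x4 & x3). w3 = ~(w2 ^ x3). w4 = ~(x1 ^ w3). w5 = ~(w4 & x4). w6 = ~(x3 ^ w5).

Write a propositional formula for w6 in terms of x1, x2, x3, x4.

~(x3 ^ (~((~(x1 ^ (~((~(x4 & x3)) ^ x3)))) & x4)))

w2 = ~(x4 & x3)
w3 = ~(w2 ^ x3) = ~((~(x4 & x3)) ^ x3)
w4 = ~(x1 ^ w3) = ~(x1 ^ (~((~(x4 & x3)) ^ x3)))
w5 = ~(w4 & x4) = ~((~(x1 ^ (~((~(x4 & x3)) ^ x3)))) & x4)
w6 = ~(x3 ^ w5) = ~(x3 ^ (~((~(x1 ^ (~((~(x4 & x3)) ^ x3)))) & x4)))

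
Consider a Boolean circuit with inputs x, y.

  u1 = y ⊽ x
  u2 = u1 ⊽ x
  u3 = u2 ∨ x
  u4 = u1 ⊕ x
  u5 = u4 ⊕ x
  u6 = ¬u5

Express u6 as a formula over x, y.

u1 = y ⊽ x
u4 = u1 ⊕ x = (y ⊽ x) ⊕ x
u5 = u4 ⊕ x = ((y ⊽ x) ⊕ x) ⊕ x
u6 = ¬u5 = ¬(((y ⊽ x) ⊕ x) ⊕ x)

¬(((y ⊽ x) ⊕ x) ⊕ x)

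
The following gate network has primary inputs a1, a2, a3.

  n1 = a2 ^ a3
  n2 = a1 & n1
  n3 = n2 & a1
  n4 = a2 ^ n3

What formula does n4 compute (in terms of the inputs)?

n1 = a2 ^ a3
n2 = a1 & n1 = a1 & (a2 ^ a3)
n3 = n2 & a1 = (a1 & (a2 ^ a3)) & a1
n4 = a2 ^ n3 = a2 ^ ((a1 & (a2 ^ a3)) & a1)

a2 ^ ((a1 & (a2 ^ a3)) & a1)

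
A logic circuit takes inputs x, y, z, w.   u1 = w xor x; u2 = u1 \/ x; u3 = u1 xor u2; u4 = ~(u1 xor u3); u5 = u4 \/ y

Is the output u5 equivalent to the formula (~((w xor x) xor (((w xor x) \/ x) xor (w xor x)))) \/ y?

u1 = w xor x
u2 = u1 \/ x = (w xor x) \/ x
u3 = u1 xor u2 = (w xor x) xor ((w xor x) \/ x)
u4 = ~(u1 xor u3) = ~((w xor x) xor ((w xor x) xor ((w xor x) \/ x)))
u5 = u4 \/ y = (~((w xor x) xor ((w xor x) xor ((w xor x) \/ x)))) \/ y
At x=0, y=0, z=0, w=1: circuit gives 0, formula gives 0.
At x=0, y=0, z=0, w=0: circuit gives 1, formula gives 1.
Agrees on all 16 inputs.

Yes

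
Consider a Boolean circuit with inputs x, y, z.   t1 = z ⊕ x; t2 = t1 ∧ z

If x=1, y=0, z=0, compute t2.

0

t1 = 0 ⊕ 1 = 1
t2 = 1 ∧ 0 = 0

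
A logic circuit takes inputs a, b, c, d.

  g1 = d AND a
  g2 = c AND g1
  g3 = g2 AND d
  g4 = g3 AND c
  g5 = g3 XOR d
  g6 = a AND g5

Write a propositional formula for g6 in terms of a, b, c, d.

g1 = d AND a
g2 = c AND g1 = c AND (d AND a)
g3 = g2 AND d = (c AND (d AND a)) AND d
g5 = g3 XOR d = ((c AND (d AND a)) AND d) XOR d
g6 = a AND g5 = a AND (((c AND (d AND a)) AND d) XOR d)

a AND (((c AND (d AND a)) AND d) XOR d)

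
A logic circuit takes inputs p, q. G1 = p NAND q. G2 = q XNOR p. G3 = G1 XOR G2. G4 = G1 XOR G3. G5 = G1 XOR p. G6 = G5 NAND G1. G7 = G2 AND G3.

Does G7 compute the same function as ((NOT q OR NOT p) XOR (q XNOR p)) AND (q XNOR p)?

G1 = p NAND q
G2 = q XNOR p
G3 = G1 XOR G2 = (p NAND q) XOR (q XNOR p)
G7 = G2 AND G3 = (q XNOR p) AND ((p NAND q) XOR (q XNOR p))
At p=0, q=0: circuit gives 0, formula gives 0.
At p=1, q=1: circuit gives 1, formula gives 1.
Agrees on all 4 inputs.

Yes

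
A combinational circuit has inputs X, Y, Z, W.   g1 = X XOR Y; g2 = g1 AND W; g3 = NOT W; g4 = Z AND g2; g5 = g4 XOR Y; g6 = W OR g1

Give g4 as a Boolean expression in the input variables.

Z AND ((X XOR Y) AND W)

g1 = X XOR Y
g2 = g1 AND W = (X XOR Y) AND W
g4 = Z AND g2 = Z AND ((X XOR Y) AND W)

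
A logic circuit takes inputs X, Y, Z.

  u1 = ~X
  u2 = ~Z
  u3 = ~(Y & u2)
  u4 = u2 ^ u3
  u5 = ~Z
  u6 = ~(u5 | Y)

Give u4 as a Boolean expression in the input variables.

~Z ^ (~(Y & ~Z))

u2 = ~Z
u3 = ~(Y & u2) = ~(Y & ~Z)
u4 = u2 ^ u3 = ~Z ^ (~(Y & ~Z))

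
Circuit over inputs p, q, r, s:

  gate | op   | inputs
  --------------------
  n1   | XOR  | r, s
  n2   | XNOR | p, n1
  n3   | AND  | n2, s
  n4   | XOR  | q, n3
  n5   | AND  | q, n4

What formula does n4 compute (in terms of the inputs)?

n1 = r XOR s
n2 = p XNOR n1 = p XNOR (r XOR s)
n3 = n2 AND s = (p XNOR (r XOR s)) AND s
n4 = q XOR n3 = q XOR ((p XNOR (r XOR s)) AND s)

q XOR ((p XNOR (r XOR s)) AND s)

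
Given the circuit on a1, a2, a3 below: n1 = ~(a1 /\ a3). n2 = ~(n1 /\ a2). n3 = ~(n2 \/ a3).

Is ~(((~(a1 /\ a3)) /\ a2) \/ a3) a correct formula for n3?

No

n1 = ~(a1 /\ a3)
n2 = ~(n1 /\ a2) = ~((~(a1 /\ a3)) /\ a2)
n3 = ~(n2 \/ a3) = ~((~((~(a1 /\ a3)) /\ a2)) \/ a3)
At a1=0, a2=0, a3=0: circuit gives 0, formula gives 1.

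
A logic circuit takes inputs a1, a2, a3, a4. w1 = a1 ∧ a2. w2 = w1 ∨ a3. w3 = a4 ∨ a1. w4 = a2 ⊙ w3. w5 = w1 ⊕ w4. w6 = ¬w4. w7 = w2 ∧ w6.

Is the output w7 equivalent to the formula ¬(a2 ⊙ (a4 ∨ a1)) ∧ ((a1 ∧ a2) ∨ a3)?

w1 = a1 ∧ a2
w2 = w1 ∨ a3 = (a1 ∧ a2) ∨ a3
w3 = a4 ∨ a1
w4 = a2 ⊙ w3 = a2 ⊙ (a4 ∨ a1)
w6 = ¬w4 = ¬(a2 ⊙ (a4 ∨ a1))
w7 = w2 ∧ w6 = ((a1 ∧ a2) ∨ a3) ∧ ¬(a2 ⊙ (a4 ∨ a1))
At a1=0, a2=0, a3=0, a4=0: circuit gives 0, formula gives 0.
At a1=0, a2=0, a3=1, a4=1: circuit gives 1, formula gives 1.
Agrees on all 16 inputs.

Yes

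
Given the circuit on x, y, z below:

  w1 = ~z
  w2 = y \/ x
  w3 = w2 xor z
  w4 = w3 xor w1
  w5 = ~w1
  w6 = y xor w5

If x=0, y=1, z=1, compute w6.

0

w1 = ~1 = 0
w5 = ~0 = 1
w6 = 1 xor 1 = 0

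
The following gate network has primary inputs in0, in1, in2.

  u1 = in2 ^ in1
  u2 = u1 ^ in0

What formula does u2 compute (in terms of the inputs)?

(in2 ^ in1) ^ in0

u1 = in2 ^ in1
u2 = u1 ^ in0 = (in2 ^ in1) ^ in0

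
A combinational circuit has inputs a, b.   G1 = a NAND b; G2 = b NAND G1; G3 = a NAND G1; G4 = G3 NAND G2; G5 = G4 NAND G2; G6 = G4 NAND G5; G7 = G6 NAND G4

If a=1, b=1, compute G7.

1

G1 = 1 NAND 1 = 0
G2 = 1 NAND 0 = 1
G3 = 1 NAND 0 = 1
G4 = 1 NAND 1 = 0
G5 = 0 NAND 1 = 1
G6 = 0 NAND 1 = 1
G7 = 1 NAND 0 = 1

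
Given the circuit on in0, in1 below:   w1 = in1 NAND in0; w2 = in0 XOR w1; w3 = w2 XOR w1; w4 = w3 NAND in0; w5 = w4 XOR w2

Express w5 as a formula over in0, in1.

(((in0 XOR (in1 NAND in0)) XOR (in1 NAND in0)) NAND in0) XOR (in0 XOR (in1 NAND in0))

w1 = in1 NAND in0
w2 = in0 XOR w1 = in0 XOR (in1 NAND in0)
w3 = w2 XOR w1 = (in0 XOR (in1 NAND in0)) XOR (in1 NAND in0)
w4 = w3 NAND in0 = ((in0 XOR (in1 NAND in0)) XOR (in1 NAND in0)) NAND in0
w5 = w4 XOR w2 = (((in0 XOR (in1 NAND in0)) XOR (in1 NAND in0)) NAND in0) XOR (in0 XOR (in1 NAND in0))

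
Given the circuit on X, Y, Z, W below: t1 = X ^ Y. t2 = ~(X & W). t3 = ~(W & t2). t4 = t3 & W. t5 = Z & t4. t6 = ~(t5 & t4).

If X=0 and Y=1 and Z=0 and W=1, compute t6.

t2 = ~(0 & 1) = 1
t3 = ~(1 & 1) = 0
t4 = 0 & 1 = 0
t5 = 0 & 0 = 0
t6 = ~(0 & 0) = 1

1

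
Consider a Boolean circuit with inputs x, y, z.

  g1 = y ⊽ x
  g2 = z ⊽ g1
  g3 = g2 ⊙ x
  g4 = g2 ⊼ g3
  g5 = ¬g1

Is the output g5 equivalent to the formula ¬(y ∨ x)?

No

g1 = y ⊽ x
g5 = ¬g1 = ¬(y ⊽ x)
At x=0, y=0, z=0: circuit gives 0, formula gives 1.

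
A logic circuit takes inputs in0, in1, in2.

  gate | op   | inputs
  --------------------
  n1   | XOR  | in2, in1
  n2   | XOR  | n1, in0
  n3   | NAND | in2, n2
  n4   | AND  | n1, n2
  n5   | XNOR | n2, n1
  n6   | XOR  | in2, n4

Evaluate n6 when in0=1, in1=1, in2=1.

n1 = 1 XOR 1 = 0
n2 = 0 XOR 1 = 1
n4 = 0 AND 1 = 0
n6 = 1 XOR 0 = 1

1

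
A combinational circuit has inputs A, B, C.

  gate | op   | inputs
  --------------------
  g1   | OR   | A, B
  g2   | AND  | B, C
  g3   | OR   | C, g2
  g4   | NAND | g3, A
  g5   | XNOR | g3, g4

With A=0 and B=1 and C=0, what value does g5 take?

0

g2 = 1 AND 0 = 0
g3 = 0 OR 0 = 0
g4 = 0 NAND 0 = 1
g5 = 0 XNOR 1 = 0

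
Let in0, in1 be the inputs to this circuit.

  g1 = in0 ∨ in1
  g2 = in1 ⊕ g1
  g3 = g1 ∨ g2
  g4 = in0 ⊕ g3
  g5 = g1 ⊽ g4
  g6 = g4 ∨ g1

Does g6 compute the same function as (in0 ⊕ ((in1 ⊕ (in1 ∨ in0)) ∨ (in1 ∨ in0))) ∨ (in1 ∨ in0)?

Yes

g1 = in0 ∨ in1
g2 = in1 ⊕ g1 = in1 ⊕ (in0 ∨ in1)
g3 = g1 ∨ g2 = (in0 ∨ in1) ∨ (in1 ⊕ (in0 ∨ in1))
g4 = in0 ⊕ g3 = in0 ⊕ ((in0 ∨ in1) ∨ (in1 ⊕ (in0 ∨ in1)))
g6 = g4 ∨ g1 = (in0 ⊕ ((in0 ∨ in1) ∨ (in1 ⊕ (in0 ∨ in1)))) ∨ (in0 ∨ in1)
At in0=0, in1=0: circuit gives 0, formula gives 0.
At in0=0, in1=1: circuit gives 1, formula gives 1.
Agrees on all 4 inputs.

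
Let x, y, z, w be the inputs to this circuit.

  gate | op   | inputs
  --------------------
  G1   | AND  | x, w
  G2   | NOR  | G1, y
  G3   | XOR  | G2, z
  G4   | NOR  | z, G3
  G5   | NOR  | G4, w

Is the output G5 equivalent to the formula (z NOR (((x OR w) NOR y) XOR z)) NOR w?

G1 = x AND w
G2 = G1 NOR y = (x AND w) NOR y
G3 = G2 XOR z = ((x AND w) NOR y) XOR z
G4 = z NOR G3 = z NOR (((x AND w) NOR y) XOR z)
G5 = G4 NOR w = (z NOR (((x AND w) NOR y) XOR z)) NOR w
At x=1, y=0, z=0, w=0: circuit gives 1, formula gives 0.

No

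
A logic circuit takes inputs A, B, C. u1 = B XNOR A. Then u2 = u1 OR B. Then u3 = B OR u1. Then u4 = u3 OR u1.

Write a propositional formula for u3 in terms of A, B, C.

B OR (B XNOR A)

u1 = B XNOR A
u3 = B OR u1 = B OR (B XNOR A)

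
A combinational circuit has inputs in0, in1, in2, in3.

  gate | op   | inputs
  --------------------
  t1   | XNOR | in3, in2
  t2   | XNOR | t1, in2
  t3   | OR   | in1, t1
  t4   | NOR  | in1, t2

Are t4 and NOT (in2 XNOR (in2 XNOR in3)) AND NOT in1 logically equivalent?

t1 = in3 XNOR in2
t2 = t1 XNOR in2 = (in3 XNOR in2) XNOR in2
t4 = in1 NOR t2 = in1 NOR ((in3 XNOR in2) XNOR in2)
At in0=0, in1=0, in2=0, in3=1: circuit gives 0, formula gives 0.
At in0=0, in1=0, in2=0, in3=0: circuit gives 1, formula gives 1.
Agrees on all 16 inputs.

Yes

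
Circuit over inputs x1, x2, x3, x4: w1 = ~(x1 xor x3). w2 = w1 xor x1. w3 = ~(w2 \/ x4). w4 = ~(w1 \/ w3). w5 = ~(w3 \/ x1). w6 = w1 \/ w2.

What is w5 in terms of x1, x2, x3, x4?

~((~(((~(x1 xor x3)) xor x1) \/ x4)) \/ x1)

w1 = ~(x1 xor x3)
w2 = w1 xor x1 = (~(x1 xor x3)) xor x1
w3 = ~(w2 \/ x4) = ~(((~(x1 xor x3)) xor x1) \/ x4)
w5 = ~(w3 \/ x1) = ~((~(((~(x1 xor x3)) xor x1) \/ x4)) \/ x1)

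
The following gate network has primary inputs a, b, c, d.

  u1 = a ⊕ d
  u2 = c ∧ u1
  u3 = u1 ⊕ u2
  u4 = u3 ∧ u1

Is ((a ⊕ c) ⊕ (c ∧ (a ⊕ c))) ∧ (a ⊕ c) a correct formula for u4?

u1 = a ⊕ d
u2 = c ∧ u1 = c ∧ (a ⊕ d)
u3 = u1 ⊕ u2 = (a ⊕ d) ⊕ (c ∧ (a ⊕ d))
u4 = u3 ∧ u1 = ((a ⊕ d) ⊕ (c ∧ (a ⊕ d))) ∧ (a ⊕ d)
At a=0, b=0, c=0, d=1: circuit gives 1, formula gives 0.

No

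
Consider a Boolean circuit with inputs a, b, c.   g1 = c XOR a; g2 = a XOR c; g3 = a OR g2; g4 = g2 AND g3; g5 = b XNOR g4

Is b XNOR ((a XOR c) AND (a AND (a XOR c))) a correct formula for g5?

g2 = a XOR c
g3 = a OR g2 = a OR (a XOR c)
g4 = g2 AND g3 = (a XOR c) AND (a OR (a XOR c))
g5 = b XNOR g4 = b XNOR ((a XOR c) AND (a OR (a XOR c)))
At a=0, b=0, c=1: circuit gives 0, formula gives 1.

No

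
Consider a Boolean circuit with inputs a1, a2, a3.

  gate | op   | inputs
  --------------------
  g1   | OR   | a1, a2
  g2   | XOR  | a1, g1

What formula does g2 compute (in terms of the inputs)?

g1 = a1 OR a2
g2 = a1 XOR g1 = a1 XOR (a1 OR a2)

a1 XOR (a1 OR a2)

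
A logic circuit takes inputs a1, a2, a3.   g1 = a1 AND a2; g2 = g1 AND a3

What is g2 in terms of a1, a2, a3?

g1 = a1 AND a2
g2 = g1 AND a3 = (a1 AND a2) AND a3

(a1 AND a2) AND a3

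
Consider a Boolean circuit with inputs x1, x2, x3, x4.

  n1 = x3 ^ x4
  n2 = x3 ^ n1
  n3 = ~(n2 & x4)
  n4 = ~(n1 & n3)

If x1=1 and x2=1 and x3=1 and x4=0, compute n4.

0

n1 = 1 ^ 0 = 1
n2 = 1 ^ 1 = 0
n3 = ~(0 & 0) = 1
n4 = ~(1 & 1) = 0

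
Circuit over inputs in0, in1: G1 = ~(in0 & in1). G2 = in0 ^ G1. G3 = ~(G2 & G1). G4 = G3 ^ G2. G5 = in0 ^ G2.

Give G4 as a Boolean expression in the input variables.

(~((in0 ^ (~(in0 & in1))) & (~(in0 & in1)))) ^ (in0 ^ (~(in0 & in1)))

G1 = ~(in0 & in1)
G2 = in0 ^ G1 = in0 ^ (~(in0 & in1))
G3 = ~(G2 & G1) = ~((in0 ^ (~(in0 & in1))) & (~(in0 & in1)))
G4 = G3 ^ G2 = (~((in0 ^ (~(in0 & in1))) & (~(in0 & in1)))) ^ (in0 ^ (~(in0 & in1)))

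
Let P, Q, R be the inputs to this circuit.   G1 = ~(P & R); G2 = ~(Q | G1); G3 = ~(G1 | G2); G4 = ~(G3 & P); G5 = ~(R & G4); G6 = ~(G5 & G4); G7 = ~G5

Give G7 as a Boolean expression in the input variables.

~(~(R & (~((~((~(P & R)) | (~(Q | (~(P & R)))))) & P))))

G1 = ~(P & R)
G2 = ~(Q | G1) = ~(Q | (~(P & R)))
G3 = ~(G1 | G2) = ~((~(P & R)) | (~(Q | (~(P & R)))))
G4 = ~(G3 & P) = ~((~((~(P & R)) | (~(Q | (~(P & R)))))) & P)
G5 = ~(R & G4) = ~(R & (~((~((~(P & R)) | (~(Q | (~(P & R)))))) & P)))
G7 = ~G5 = ~(~(R & (~((~((~(P & R)) | (~(Q | (~(P & R)))))) & P))))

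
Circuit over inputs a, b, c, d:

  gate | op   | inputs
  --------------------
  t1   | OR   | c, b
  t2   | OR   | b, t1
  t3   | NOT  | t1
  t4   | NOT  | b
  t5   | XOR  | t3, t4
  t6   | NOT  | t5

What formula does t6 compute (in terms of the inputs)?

t1 = c OR b
t3 = NOT t1 = NOT (c OR b)
t4 = NOT b
t5 = t3 XOR t4 = NOT (c OR b) XOR NOT b
t6 = NOT t5 = NOT (NOT (c OR b) XOR NOT b)

NOT (NOT (c OR b) XOR NOT b)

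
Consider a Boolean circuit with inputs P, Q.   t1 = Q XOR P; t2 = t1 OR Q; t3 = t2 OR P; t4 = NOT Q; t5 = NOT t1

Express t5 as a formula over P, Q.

NOT (Q XOR P)

t1 = Q XOR P
t5 = NOT t1 = NOT (Q XOR P)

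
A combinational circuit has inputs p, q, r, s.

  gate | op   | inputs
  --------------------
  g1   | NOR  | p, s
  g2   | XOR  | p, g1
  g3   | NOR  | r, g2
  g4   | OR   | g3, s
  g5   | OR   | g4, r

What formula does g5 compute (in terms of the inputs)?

g1 = p NOR s
g2 = p XOR g1 = p XOR (p NOR s)
g3 = r NOR g2 = r NOR (p XOR (p NOR s))
g4 = g3 OR s = (r NOR (p XOR (p NOR s))) OR s
g5 = g4 OR r = ((r NOR (p XOR (p NOR s))) OR s) OR r

((r NOR (p XOR (p NOR s))) OR s) OR r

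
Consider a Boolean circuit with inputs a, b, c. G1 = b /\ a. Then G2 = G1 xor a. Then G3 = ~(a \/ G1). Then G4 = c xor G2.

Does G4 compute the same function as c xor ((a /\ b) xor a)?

G1 = b /\ a
G2 = G1 xor a = (b /\ a) xor a
G4 = c xor G2 = c xor ((b /\ a) xor a)
At a=0, b=0, c=0: circuit gives 0, formula gives 0.
At a=0, b=0, c=1: circuit gives 1, formula gives 1.
Agrees on all 8 inputs.

Yes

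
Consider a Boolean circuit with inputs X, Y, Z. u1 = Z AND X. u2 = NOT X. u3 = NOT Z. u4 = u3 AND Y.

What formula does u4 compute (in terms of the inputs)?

u3 = NOT Z
u4 = u3 AND Y = NOT Z AND Y

NOT Z AND Y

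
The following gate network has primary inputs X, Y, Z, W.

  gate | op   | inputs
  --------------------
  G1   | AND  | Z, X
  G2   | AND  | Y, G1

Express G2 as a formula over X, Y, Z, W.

Y AND (Z AND X)

G1 = Z AND X
G2 = Y AND G1 = Y AND (Z AND X)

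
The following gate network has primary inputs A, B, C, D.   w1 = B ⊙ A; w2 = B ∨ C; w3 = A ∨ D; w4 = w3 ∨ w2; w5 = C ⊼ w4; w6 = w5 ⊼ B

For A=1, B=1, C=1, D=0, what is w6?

w2 = 1 ∨ 1 = 1
w3 = 1 ∨ 0 = 1
w4 = 1 ∨ 1 = 1
w5 = 1 ⊼ 1 = 0
w6 = 0 ⊼ 1 = 1

1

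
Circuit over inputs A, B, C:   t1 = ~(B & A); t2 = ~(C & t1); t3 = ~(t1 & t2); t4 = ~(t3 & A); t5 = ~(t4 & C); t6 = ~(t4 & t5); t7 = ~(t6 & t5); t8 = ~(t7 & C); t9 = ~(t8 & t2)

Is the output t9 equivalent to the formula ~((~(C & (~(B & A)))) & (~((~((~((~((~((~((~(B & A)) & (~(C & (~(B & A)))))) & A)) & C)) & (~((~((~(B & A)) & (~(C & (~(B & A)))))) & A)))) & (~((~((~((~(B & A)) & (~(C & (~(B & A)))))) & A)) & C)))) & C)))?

t1 = ~(B & A)
t2 = ~(C & t1) = ~(C & (~(B & A)))
t3 = ~(t1 & t2) = ~((~(B & A)) & (~(C & (~(B & A)))))
t4 = ~(t3 & A) = ~((~((~(B & A)) & (~(C & (~(B & A)))))) & A)
t5 = ~(t4 & C) = ~((~((~((~(B & A)) & (~(C & (~(B & A)))))) & A)) & C)
t6 = ~(t4 & t5) = ~((~((~((~(B & A)) & (~(C & (~(B & A)))))) & A)) & (~((~((~((~(B & A)) & (~(C & (~(B & A)))))) & A)) & C)))
t7 = ~(t6 & t5) = ~((~((~((~((~(B & A)) & (~(C & (~(B & A)))))) & A)) & (~((~((~((~(B & A)) & (~(C & (~(B & A)))))) & A)) & C)))) & (~((~((~((~(B & A)) & (~(C & (~(B & A)))))) & A)) & C)))
t8 = ~(t7 & C) = ~((~((~((~((~((~(B & A)) & (~(C & (~(B & A)))))) & A)) & (~((~((~((~(B & A)) & (~(C & (~(B & A)))))) & A)) & C)))) & (~((~((~((~(B & A)) & (~(C & (~(B & A)))))) & A)) & C)))) & C)
t9 = ~(t8 & t2) = ~((~((~((~((~((~((~(B & A)) & (~(C & (~(B & A)))))) & A)) & (~((~((~((~(B & A)) & (~(C & (~(B & A)))))) & A)) & C)))) & (~((~((~((~(B & A)) & (~(C & (~(B & A)))))) & A)) & C)))) & C)) & (~(C & (~(B & A)))))
At A=0, B=0, C=0: circuit gives 0, formula gives 0.
At A=0, B=0, C=1: circuit gives 1, formula gives 1.
Agrees on all 8 inputs.

Yes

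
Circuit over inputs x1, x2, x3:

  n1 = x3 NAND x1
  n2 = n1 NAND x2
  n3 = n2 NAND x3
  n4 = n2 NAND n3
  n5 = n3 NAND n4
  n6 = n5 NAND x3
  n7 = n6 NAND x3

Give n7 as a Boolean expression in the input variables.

n1 = x3 NAND x1
n2 = n1 NAND x2 = (x3 NAND x1) NAND x2
n3 = n2 NAND x3 = ((x3 NAND x1) NAND x2) NAND x3
n4 = n2 NAND n3 = ((x3 NAND x1) NAND x2) NAND (((x3 NAND x1) NAND x2) NAND x3)
n5 = n3 NAND n4 = (((x3 NAND x1) NAND x2) NAND x3) NAND (((x3 NAND x1) NAND x2) NAND (((x3 NAND x1) NAND x2) NAND x3))
n6 = n5 NAND x3 = ((((x3 NAND x1) NAND x2) NAND x3) NAND (((x3 NAND x1) NAND x2) NAND (((x3 NAND x1) NAND x2) NAND x3))) NAND x3
n7 = n6 NAND x3 = (((((x3 NAND x1) NAND x2) NAND x3) NAND (((x3 NAND x1) NAND x2) NAND (((x3 NAND x1) NAND x2) NAND x3))) NAND x3) NAND x3

(((((x3 NAND x1) NAND x2) NAND x3) NAND (((x3 NAND x1) NAND x2) NAND (((x3 NAND x1) NAND x2) NAND x3))) NAND x3) NAND x3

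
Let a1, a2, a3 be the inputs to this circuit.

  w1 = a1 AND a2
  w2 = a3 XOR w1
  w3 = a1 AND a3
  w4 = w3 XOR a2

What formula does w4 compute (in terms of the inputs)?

(a1 AND a3) XOR a2

w3 = a1 AND a3
w4 = w3 XOR a2 = (a1 AND a3) XOR a2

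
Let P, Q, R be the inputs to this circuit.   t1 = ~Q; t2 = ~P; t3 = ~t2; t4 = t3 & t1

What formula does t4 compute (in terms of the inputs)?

t1 = ~Q
t2 = ~P
t3 = ~t2 = ~~P
t4 = t3 & t1 = ~~P & ~Q

~~P & ~Q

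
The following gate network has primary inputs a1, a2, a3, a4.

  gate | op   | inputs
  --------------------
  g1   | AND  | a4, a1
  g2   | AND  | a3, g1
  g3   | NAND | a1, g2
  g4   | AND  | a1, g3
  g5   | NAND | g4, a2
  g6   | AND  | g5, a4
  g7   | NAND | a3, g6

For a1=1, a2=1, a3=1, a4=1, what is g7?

g1 = 1 AND 1 = 1
g2 = 1 AND 1 = 1
g3 = 1 NAND 1 = 0
g4 = 1 AND 0 = 0
g5 = 0 NAND 1 = 1
g6 = 1 AND 1 = 1
g7 = 1 NAND 1 = 0

0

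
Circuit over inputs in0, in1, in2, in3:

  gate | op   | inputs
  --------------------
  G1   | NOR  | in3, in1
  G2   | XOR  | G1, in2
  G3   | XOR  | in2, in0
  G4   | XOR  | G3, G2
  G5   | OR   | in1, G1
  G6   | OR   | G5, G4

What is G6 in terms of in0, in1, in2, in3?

(in1 OR (in3 NOR in1)) OR ((in2 XOR in0) XOR ((in3 NOR in1) XOR in2))

G1 = in3 NOR in1
G2 = G1 XOR in2 = (in3 NOR in1) XOR in2
G3 = in2 XOR in0
G4 = G3 XOR G2 = (in2 XOR in0) XOR ((in3 NOR in1) XOR in2)
G5 = in1 OR G1 = in1 OR (in3 NOR in1)
G6 = G5 OR G4 = (in1 OR (in3 NOR in1)) OR ((in2 XOR in0) XOR ((in3 NOR in1) XOR in2))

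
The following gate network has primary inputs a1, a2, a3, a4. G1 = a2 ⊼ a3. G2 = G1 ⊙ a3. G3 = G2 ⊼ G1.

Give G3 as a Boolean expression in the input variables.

((a2 ⊼ a3) ⊙ a3) ⊼ (a2 ⊼ a3)

G1 = a2 ⊼ a3
G2 = G1 ⊙ a3 = (a2 ⊼ a3) ⊙ a3
G3 = G2 ⊼ G1 = ((a2 ⊼ a3) ⊙ a3) ⊼ (a2 ⊼ a3)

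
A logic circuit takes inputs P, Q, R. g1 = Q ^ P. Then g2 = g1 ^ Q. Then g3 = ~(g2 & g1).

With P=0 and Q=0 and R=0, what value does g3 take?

1

g1 = 0 ^ 0 = 0
g2 = 0 ^ 0 = 0
g3 = ~(0 & 0) = 1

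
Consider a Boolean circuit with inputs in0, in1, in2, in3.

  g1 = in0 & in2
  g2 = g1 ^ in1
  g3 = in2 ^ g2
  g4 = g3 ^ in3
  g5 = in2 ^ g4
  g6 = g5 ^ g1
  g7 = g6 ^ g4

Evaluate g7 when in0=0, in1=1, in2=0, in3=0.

g1 = 0 & 0 = 0
g2 = 0 ^ 1 = 1
g3 = 0 ^ 1 = 1
g4 = 1 ^ 0 = 1
g5 = 0 ^ 1 = 1
g6 = 1 ^ 0 = 1
g7 = 1 ^ 1 = 0

0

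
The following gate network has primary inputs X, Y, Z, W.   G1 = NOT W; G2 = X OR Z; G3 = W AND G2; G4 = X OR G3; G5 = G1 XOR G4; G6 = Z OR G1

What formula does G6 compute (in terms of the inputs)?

Z OR NOT W

G1 = NOT W
G6 = Z OR G1 = Z OR NOT W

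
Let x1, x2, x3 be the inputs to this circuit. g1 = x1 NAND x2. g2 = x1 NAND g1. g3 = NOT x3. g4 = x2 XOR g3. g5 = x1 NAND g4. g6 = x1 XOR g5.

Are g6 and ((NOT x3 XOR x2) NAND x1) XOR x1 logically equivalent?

Yes

g3 = NOT x3
g4 = x2 XOR g3 = x2 XOR NOT x3
g5 = x1 NAND g4 = x1 NAND (x2 XOR NOT x3)
g6 = x1 XOR g5 = x1 XOR (x1 NAND (x2 XOR NOT x3))
At x1=1, x2=0, x3=1: circuit gives 0, formula gives 0.
At x1=0, x2=0, x3=0: circuit gives 1, formula gives 1.
Agrees on all 8 inputs.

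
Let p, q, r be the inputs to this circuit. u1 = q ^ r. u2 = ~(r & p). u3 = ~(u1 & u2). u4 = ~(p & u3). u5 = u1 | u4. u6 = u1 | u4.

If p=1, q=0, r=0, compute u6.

0

u1 = 0 ^ 0 = 0
u2 = ~(0 & 1) = 1
u3 = ~(0 & 1) = 1
u4 = ~(1 & 1) = 0
u6 = 0 | 0 = 0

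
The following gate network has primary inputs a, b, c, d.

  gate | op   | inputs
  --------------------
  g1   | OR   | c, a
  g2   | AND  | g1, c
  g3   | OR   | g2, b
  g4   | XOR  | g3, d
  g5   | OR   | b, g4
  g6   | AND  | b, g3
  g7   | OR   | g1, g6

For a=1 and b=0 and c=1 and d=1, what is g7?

g1 = 1 OR 1 = 1
g2 = 1 AND 1 = 1
g3 = 1 OR 0 = 1
g6 = 0 AND 1 = 0
g7 = 1 OR 0 = 1

1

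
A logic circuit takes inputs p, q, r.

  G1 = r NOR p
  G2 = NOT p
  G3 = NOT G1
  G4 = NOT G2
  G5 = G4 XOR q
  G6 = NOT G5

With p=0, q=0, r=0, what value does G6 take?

G2 = NOT 0 = 1
G4 = NOT 1 = 0
G5 = 0 XOR 0 = 0
G6 = NOT 0 = 1

1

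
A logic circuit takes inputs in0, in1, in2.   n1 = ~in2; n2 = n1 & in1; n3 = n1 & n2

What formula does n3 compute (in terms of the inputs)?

n1 = ~in2
n2 = n1 & in1 = ~in2 & in1
n3 = n1 & n2 = ~in2 & (~in2 & in1)

~in2 & (~in2 & in1)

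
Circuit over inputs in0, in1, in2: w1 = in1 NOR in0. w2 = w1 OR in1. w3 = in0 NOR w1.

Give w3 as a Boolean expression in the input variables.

in0 NOR (in1 NOR in0)

w1 = in1 NOR in0
w3 = in0 NOR w1 = in0 NOR (in1 NOR in0)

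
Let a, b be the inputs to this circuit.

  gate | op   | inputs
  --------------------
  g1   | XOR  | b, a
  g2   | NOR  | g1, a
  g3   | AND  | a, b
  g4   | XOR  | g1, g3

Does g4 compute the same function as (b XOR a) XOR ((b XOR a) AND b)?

No

g1 = b XOR a
g3 = a AND b
g4 = g1 XOR g3 = (b XOR a) XOR (a AND b)
At a=0, b=1: circuit gives 1, formula gives 0.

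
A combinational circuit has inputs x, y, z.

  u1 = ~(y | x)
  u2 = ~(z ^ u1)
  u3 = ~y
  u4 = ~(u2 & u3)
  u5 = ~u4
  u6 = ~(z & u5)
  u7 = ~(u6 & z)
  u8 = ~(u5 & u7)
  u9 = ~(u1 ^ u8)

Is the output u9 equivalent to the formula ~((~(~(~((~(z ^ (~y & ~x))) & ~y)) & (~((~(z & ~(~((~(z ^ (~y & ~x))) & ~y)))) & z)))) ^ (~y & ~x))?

Yes

u1 = ~(y | x)
u2 = ~(z ^ u1) = ~(z ^ (~(y | x)))
u3 = ~y
u4 = ~(u2 & u3) = ~((~(z ^ (~(y | x)))) & ~y)
u5 = ~u4 = ~(~((~(z ^ (~(y | x)))) & ~y))
u6 = ~(z & u5) = ~(z & ~(~((~(z ^ (~(y | x)))) & ~y)))
u7 = ~(u6 & z) = ~((~(z & ~(~((~(z ^ (~(y | x)))) & ~y)))) & z)
u8 = ~(u5 & u7) = ~(~(~((~(z ^ (~(y | x)))) & ~y)) & (~((~(z & ~(~((~(z ^ (~(y | x)))) & ~y)))) & z)))
u9 = ~(u1 ^ u8) = ~((~(y | x)) ^ (~(~(~((~(z ^ (~(y | x)))) & ~y)) & (~((~(z & ~(~((~(z ^ (~(y | x)))) & ~y)))) & z)))))
At x=0, y=0, z=1: circuit gives 0, formula gives 0.
At x=0, y=0, z=0: circuit gives 1, formula gives 1.
Agrees on all 8 inputs.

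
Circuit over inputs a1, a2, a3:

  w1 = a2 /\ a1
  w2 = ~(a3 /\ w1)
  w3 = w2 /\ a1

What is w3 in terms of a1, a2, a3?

(~(a3 /\ (a2 /\ a1))) /\ a1

w1 = a2 /\ a1
w2 = ~(a3 /\ w1) = ~(a3 /\ (a2 /\ a1))
w3 = w2 /\ a1 = (~(a3 /\ (a2 /\ a1))) /\ a1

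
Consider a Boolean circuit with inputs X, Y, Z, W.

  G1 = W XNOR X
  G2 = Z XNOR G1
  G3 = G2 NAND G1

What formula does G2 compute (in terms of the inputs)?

Z XNOR (W XNOR X)

G1 = W XNOR X
G2 = Z XNOR G1 = Z XNOR (W XNOR X)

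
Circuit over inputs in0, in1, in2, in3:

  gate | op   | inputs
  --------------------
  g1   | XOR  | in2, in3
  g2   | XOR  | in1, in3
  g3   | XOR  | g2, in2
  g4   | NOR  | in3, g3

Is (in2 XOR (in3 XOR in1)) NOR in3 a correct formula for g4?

Yes

g2 = in1 XOR in3
g3 = g2 XOR in2 = (in1 XOR in3) XOR in2
g4 = in3 NOR g3 = in3 NOR ((in1 XOR in3) XOR in2)
At in0=0, in1=0, in2=0, in3=1: circuit gives 0, formula gives 0.
At in0=0, in1=0, in2=0, in3=0: circuit gives 1, formula gives 1.
Agrees on all 16 inputs.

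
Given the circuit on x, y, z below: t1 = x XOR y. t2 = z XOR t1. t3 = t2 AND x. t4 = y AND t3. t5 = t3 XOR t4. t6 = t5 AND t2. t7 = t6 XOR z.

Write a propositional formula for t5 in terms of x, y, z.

t1 = x XOR y
t2 = z XOR t1 = z XOR (x XOR y)
t3 = t2 AND x = (z XOR (x XOR y)) AND x
t4 = y AND t3 = y AND ((z XOR (x XOR y)) AND x)
t5 = t3 XOR t4 = ((z XOR (x XOR y)) AND x) XOR (y AND ((z XOR (x XOR y)) AND x))

((z XOR (x XOR y)) AND x) XOR (y AND ((z XOR (x XOR y)) AND x))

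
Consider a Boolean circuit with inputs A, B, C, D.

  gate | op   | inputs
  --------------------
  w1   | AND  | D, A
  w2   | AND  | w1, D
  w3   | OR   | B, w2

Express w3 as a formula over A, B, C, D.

B OR ((D AND A) AND D)

w1 = D AND A
w2 = w1 AND D = (D AND A) AND D
w3 = B OR w2 = B OR ((D AND A) AND D)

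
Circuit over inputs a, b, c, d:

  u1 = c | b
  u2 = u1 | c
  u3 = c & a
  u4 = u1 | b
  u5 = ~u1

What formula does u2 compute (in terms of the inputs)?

(c | b) | c

u1 = c | b
u2 = u1 | c = (c | b) | c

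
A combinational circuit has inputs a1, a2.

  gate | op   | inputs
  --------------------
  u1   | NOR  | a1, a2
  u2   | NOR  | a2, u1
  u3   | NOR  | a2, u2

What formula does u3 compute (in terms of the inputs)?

a2 NOR (a2 NOR (a1 NOR a2))

u1 = a1 NOR a2
u2 = a2 NOR u1 = a2 NOR (a1 NOR a2)
u3 = a2 NOR u2 = a2 NOR (a2 NOR (a1 NOR a2))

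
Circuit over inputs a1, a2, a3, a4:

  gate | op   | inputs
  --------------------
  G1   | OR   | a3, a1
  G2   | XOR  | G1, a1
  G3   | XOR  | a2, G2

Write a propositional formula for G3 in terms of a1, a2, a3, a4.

G1 = a3 OR a1
G2 = G1 XOR a1 = (a3 OR a1) XOR a1
G3 = a2 XOR G2 = a2 XOR ((a3 OR a1) XOR a1)

a2 XOR ((a3 OR a1) XOR a1)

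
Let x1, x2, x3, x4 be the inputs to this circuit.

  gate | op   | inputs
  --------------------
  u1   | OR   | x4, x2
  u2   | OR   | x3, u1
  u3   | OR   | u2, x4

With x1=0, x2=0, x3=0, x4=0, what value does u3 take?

u1 = 0 OR 0 = 0
u2 = 0 OR 0 = 0
u3 = 0 OR 0 = 0

0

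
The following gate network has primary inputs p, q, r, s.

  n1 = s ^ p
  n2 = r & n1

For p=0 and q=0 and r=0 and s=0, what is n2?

n1 = 0 ^ 0 = 0
n2 = 0 & 0 = 0

0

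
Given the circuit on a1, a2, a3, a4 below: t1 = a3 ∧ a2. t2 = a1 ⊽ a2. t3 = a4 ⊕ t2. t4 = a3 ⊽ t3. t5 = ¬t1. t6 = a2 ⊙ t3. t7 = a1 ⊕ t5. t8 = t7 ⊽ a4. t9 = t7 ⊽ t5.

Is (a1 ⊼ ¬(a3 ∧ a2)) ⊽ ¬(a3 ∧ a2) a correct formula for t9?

t1 = a3 ∧ a2
t5 = ¬t1 = ¬(a3 ∧ a2)
t7 = a1 ⊕ t5 = a1 ⊕ ¬(a3 ∧ a2)
t9 = t7 ⊽ t5 = (a1 ⊕ ¬(a3 ∧ a2)) ⊽ ¬(a3 ∧ a2)
At a1=0, a2=1, a3=1, a4=0: circuit gives 1, formula gives 0.

No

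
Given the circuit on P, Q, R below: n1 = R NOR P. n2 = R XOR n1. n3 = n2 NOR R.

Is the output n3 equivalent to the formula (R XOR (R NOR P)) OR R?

No

n1 = R NOR P
n2 = R XOR n1 = R XOR (R NOR P)
n3 = n2 NOR R = (R XOR (R NOR P)) NOR R
At P=0, Q=0, R=0: circuit gives 0, formula gives 1.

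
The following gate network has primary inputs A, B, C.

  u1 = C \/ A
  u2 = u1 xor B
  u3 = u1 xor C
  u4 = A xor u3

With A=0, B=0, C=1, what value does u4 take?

u1 = 1 \/ 0 = 1
u3 = 1 xor 1 = 0
u4 = 0 xor 0 = 0

0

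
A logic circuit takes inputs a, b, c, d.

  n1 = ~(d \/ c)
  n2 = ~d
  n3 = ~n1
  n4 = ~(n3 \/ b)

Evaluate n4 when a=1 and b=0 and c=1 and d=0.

0

n1 = ~(0 \/ 1) = 0
n3 = ~0 = 1
n4 = ~(1 \/ 0) = 0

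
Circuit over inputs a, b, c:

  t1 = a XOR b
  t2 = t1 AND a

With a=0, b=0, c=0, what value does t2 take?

0

t1 = 0 XOR 0 = 0
t2 = 0 AND 0 = 0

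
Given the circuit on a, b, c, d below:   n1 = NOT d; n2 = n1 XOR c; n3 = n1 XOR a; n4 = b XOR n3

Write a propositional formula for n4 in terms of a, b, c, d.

n1 = NOT d
n3 = n1 XOR a = NOT d XOR a
n4 = b XOR n3 = b XOR (NOT d XOR a)

b XOR (NOT d XOR a)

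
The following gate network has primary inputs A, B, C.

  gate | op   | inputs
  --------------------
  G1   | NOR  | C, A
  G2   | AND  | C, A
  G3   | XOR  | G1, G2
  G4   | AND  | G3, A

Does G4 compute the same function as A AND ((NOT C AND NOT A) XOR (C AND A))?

G1 = C NOR A
G2 = C AND A
G3 = G1 XOR G2 = (C NOR A) XOR (C AND A)
G4 = G3 AND A = ((C NOR A) XOR (C AND A)) AND A
At A=0, B=0, C=0: circuit gives 0, formula gives 0.
At A=1, B=0, C=1: circuit gives 1, formula gives 1.
Agrees on all 8 inputs.

Yes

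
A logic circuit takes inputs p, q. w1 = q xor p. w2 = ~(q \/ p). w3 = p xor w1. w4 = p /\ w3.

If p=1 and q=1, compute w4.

1

w1 = 1 xor 1 = 0
w3 = 1 xor 0 = 1
w4 = 1 /\ 1 = 1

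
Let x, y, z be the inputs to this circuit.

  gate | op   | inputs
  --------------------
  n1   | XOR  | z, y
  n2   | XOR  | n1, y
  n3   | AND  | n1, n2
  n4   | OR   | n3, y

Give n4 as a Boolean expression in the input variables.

n1 = z XOR y
n2 = n1 XOR y = (z XOR y) XOR y
n3 = n1 AND n2 = (z XOR y) AND ((z XOR y) XOR y)
n4 = n3 OR y = ((z XOR y) AND ((z XOR y) XOR y)) OR y

((z XOR y) AND ((z XOR y) XOR y)) OR y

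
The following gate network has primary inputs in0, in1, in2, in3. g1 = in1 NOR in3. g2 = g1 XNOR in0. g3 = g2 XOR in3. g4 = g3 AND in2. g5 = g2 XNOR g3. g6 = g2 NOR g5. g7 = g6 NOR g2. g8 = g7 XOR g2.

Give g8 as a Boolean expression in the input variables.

g1 = in1 NOR in3
g2 = g1 XNOR in0 = (in1 NOR in3) XNOR in0
g3 = g2 XOR in3 = ((in1 NOR in3) XNOR in0) XOR in3
g5 = g2 XNOR g3 = ((in1 NOR in3) XNOR in0) XNOR (((in1 NOR in3) XNOR in0) XOR in3)
g6 = g2 NOR g5 = ((in1 NOR in3) XNOR in0) NOR (((in1 NOR in3) XNOR in0) XNOR (((in1 NOR in3) XNOR in0) XOR in3))
g7 = g6 NOR g2 = (((in1 NOR in3) XNOR in0) NOR (((in1 NOR in3) XNOR in0) XNOR (((in1 NOR in3) XNOR in0) XOR in3))) NOR ((in1 NOR in3) XNOR in0)
g8 = g7 XOR g2 = ((((in1 NOR in3) XNOR in0) NOR (((in1 NOR in3) XNOR in0) XNOR (((in1 NOR in3) XNOR in0) XOR in3))) NOR ((in1 NOR in3) XNOR in0)) XOR ((in1 NOR in3) XNOR in0)

((((in1 NOR in3) XNOR in0) NOR (((in1 NOR in3) XNOR in0) XNOR (((in1 NOR in3) XNOR in0) XOR in3))) NOR ((in1 NOR in3) XNOR in0)) XOR ((in1 NOR in3) XNOR in0)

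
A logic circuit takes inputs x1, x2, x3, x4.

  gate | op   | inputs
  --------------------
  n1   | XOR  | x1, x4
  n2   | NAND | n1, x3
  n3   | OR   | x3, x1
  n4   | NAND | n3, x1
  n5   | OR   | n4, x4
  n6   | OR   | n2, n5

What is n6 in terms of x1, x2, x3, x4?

((x1 XOR x4) NAND x3) OR (((x3 OR x1) NAND x1) OR x4)

n1 = x1 XOR x4
n2 = n1 NAND x3 = (x1 XOR x4) NAND x3
n3 = x3 OR x1
n4 = n3 NAND x1 = (x3 OR x1) NAND x1
n5 = n4 OR x4 = ((x3 OR x1) NAND x1) OR x4
n6 = n2 OR n5 = ((x1 XOR x4) NAND x3) OR (((x3 OR x1) NAND x1) OR x4)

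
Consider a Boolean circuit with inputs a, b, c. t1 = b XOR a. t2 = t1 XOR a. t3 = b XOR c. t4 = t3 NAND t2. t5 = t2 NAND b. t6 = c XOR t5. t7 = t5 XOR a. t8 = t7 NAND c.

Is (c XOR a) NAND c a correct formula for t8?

t1 = b XOR a
t2 = t1 XOR a = (b XOR a) XOR a
t5 = t2 NAND b = ((b XOR a) XOR a) NAND b
t7 = t5 XOR a = (((b XOR a) XOR a) NAND b) XOR a
t8 = t7 NAND c = ((((b XOR a) XOR a) NAND b) XOR a) NAND c
At a=0, b=1, c=1: circuit gives 1, formula gives 0.

No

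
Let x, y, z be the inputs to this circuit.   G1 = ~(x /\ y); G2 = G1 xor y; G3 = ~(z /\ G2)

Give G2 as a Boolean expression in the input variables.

G1 = ~(x /\ y)
G2 = G1 xor y = (~(x /\ y)) xor y

(~(x /\ y)) xor y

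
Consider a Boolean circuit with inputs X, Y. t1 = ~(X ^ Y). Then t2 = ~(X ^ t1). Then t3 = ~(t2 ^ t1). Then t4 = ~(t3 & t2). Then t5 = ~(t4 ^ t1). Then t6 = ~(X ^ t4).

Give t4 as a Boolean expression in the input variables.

~((~((~(X ^ (~(X ^ Y)))) ^ (~(X ^ Y)))) & (~(X ^ (~(X ^ Y)))))

t1 = ~(X ^ Y)
t2 = ~(X ^ t1) = ~(X ^ (~(X ^ Y)))
t3 = ~(t2 ^ t1) = ~((~(X ^ (~(X ^ Y)))) ^ (~(X ^ Y)))
t4 = ~(t3 & t2) = ~((~((~(X ^ (~(X ^ Y)))) ^ (~(X ^ Y)))) & (~(X ^ (~(X ^ Y)))))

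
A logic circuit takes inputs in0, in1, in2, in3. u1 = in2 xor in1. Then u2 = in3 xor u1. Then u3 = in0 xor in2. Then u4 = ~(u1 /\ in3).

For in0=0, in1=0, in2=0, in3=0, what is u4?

u1 = 0 xor 0 = 0
u4 = ~(0 /\ 0) = 1

1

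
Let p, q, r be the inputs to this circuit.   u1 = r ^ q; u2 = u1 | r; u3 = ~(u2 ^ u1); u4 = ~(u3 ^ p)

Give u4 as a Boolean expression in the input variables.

~((~(((r ^ q) | r) ^ (r ^ q))) ^ p)

u1 = r ^ q
u2 = u1 | r = (r ^ q) | r
u3 = ~(u2 ^ u1) = ~(((r ^ q) | r) ^ (r ^ q))
u4 = ~(u3 ^ p) = ~((~(((r ^ q) | r) ^ (r ^ q))) ^ p)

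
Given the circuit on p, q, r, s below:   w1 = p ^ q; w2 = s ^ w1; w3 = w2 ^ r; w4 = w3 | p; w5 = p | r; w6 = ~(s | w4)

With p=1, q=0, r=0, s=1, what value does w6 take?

w1 = 1 ^ 0 = 1
w2 = 1 ^ 1 = 0
w3 = 0 ^ 0 = 0
w4 = 0 | 1 = 1
w6 = ~(1 | 1) = 0

0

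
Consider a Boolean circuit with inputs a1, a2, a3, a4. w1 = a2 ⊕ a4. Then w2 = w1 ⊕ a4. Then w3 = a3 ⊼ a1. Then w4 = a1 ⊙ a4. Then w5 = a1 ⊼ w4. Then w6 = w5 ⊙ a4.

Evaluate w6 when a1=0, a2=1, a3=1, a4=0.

w4 = 0 ⊙ 0 = 1
w5 = 0 ⊼ 1 = 1
w6 = 1 ⊙ 0 = 0

0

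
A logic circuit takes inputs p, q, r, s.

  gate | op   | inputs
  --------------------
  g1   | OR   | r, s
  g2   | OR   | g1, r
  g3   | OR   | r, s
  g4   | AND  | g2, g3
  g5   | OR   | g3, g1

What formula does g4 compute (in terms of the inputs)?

g1 = r OR s
g2 = g1 OR r = (r OR s) OR r
g3 = r OR s
g4 = g2 AND g3 = ((r OR s) OR r) AND (r OR s)

((r OR s) OR r) AND (r OR s)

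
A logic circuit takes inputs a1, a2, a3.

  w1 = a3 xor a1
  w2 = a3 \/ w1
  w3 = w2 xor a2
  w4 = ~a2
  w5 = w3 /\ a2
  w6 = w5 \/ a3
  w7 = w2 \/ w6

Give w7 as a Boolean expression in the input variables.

(a3 \/ (a3 xor a1)) \/ ((((a3 \/ (a3 xor a1)) xor a2) /\ a2) \/ a3)

w1 = a3 xor a1
w2 = a3 \/ w1 = a3 \/ (a3 xor a1)
w3 = w2 xor a2 = (a3 \/ (a3 xor a1)) xor a2
w5 = w3 /\ a2 = ((a3 \/ (a3 xor a1)) xor a2) /\ a2
w6 = w5 \/ a3 = (((a3 \/ (a3 xor a1)) xor a2) /\ a2) \/ a3
w7 = w2 \/ w6 = (a3 \/ (a3 xor a1)) \/ ((((a3 \/ (a3 xor a1)) xor a2) /\ a2) \/ a3)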